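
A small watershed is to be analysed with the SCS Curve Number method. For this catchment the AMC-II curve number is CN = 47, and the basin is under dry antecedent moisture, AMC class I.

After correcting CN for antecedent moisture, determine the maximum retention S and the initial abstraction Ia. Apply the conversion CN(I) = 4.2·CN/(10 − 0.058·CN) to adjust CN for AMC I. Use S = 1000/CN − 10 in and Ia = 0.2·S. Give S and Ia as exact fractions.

S = 26500/987 in ≈ 26.849 in; Ia = 5300/987 in ≈ 5.370 in

Dry (AMC I): CN(I) = 4.2·47/(10 − 0.058·47) = (987/5)/(3637/500) = 98700/3637 ≈ 27.138
S = 1000/(98700/3637) − 10 = 26500/987 in ≈ 26.849 in
Initial abstraction Ia = S/5 = (26500/987)/5 = 5300/987 ≈ 5.370 in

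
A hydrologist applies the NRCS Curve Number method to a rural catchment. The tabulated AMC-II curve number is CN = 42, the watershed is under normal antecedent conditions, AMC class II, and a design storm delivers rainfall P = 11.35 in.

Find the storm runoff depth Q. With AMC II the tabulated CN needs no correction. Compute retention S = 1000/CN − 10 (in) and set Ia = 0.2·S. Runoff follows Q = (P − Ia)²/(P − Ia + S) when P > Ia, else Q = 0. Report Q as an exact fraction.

AMC II — tabulated CN = 42 applies directly.
Max retention: S = 1000/42 − 10 = 290/21 in (≈ 13.810 in)
Ia = 0.2·(290/21) = 58/21 in ≈ 2.762 in
P − Ia = 11.350 − 2.762 = 3607/420 ≈ 8.588 in (> 0, runoff occurs)
Q: (3607/420)² ÷ (9407/420) = 13010449/3950940 in (≈ 3.293 in)

Q = 13010449/3950940 in ≈ 3.293 in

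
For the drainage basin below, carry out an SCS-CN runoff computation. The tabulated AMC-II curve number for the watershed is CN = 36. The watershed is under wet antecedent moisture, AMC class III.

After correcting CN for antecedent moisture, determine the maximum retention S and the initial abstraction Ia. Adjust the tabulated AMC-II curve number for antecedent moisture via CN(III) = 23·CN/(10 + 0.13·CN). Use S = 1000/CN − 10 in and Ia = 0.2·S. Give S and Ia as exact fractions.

S = 1600/207 in ≈ 7.729 in; Ia = 320/207 in ≈ 1.546 in

Adjust CN=36 to AMC III: 23·36/(10 + 0.13·36) → 828 ÷ (367/25) = 20700/367 ≈ 56.403
Retention S: 1000/CN − 10 with CN=56.403 → S = 1600/207 ≈ 7.729 in
Initial abstraction Ia = S/5 = (1600/207)/5 = 320/207 ≈ 1.546 in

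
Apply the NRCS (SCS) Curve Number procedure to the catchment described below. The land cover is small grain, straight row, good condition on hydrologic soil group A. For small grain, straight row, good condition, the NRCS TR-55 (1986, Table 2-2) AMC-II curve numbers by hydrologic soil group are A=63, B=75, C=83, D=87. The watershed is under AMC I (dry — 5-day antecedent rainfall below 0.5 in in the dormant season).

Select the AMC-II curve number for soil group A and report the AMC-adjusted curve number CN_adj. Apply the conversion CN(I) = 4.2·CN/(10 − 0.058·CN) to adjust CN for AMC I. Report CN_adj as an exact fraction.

NRCS table: small grain, straight row, good condition, soil group A → CN(II) = 63
Adjust CN=63 to AMC I: 4.2·63/(10 − 0.058·63) → (1323/5) ÷ (3173/500) = 132300/3173 ≈ 41.696

CN_adj = 132300/3173 ≈ 41.696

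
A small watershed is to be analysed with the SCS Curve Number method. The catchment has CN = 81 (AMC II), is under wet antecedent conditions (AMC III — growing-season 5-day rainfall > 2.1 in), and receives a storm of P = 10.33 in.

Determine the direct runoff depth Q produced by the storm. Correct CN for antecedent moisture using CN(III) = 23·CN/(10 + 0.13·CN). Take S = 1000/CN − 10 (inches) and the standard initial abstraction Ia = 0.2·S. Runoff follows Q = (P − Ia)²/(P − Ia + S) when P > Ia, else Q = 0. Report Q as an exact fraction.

Q = 3558803017441/386848037700 in ≈ 9.199 in

CN(III) from CN(II)=81: (23·81)/(10 + 0.13·81) = 186300/2053 ≈ 90.745
Max retention: S = 1000/(186300/2053) − 10 = 1900/1863 in (≈ 1.020 in)
Initial abstraction Ia = S/5 = (1900/1863)/5 = 380/1863 ≈ 0.204 in
Excess rainfall: 10.330 − 0.204 = 10.126 in; P > Ia so Q > 0
Q: (1886479/186300)² ÷ (2076479/186300) = 3558803017441/386848037700 in (≈ 9.199 in)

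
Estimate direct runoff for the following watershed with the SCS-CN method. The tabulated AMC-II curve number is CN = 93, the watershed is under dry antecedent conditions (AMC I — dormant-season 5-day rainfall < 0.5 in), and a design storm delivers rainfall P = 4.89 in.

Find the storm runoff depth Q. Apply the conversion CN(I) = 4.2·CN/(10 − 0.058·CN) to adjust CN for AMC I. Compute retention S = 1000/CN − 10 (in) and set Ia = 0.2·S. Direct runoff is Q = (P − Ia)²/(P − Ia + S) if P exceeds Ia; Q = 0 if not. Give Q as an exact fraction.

Q = 15984797761/4922424900 in ≈ 3.247 in

CN(I) from CN(II)=93: (4.2·93)/(10 − 0.058·93) = 27900/329 ≈ 84.802
Retention S: 1000/CN − 10 with CN=84.802 → S = 500/279 ≈ 1.792 in
Ia = 0.2S: 0.2·1.792 = 0.358 in (exactly 100/279)
Since P=4.890 > Ia=0.358: effective rainfall P−Ia = 126431/27900 in
Runoff Q = (P−Ia)²/(P−Ia+S) = (4.532)²/(4.532+1.792) = 15984797761/4922424900 ≈ 3.247 in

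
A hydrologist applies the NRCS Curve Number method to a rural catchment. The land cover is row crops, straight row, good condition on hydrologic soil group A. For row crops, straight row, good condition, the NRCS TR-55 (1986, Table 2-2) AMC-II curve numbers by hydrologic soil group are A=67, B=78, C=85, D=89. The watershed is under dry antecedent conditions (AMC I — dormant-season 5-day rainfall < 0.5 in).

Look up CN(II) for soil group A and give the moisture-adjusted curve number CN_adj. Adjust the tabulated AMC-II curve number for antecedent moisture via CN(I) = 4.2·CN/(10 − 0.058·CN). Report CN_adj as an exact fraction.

NRCS table: row crops, straight row, good condition, soil group A → CN(II) = 67
Adjust CN=67 to AMC I: 4.2·67/(10 − 0.058·67) → (1407/5) ÷ (3057/500) = 46900/1019 ≈ 46.026

CN_adj = 46900/1019 ≈ 46.026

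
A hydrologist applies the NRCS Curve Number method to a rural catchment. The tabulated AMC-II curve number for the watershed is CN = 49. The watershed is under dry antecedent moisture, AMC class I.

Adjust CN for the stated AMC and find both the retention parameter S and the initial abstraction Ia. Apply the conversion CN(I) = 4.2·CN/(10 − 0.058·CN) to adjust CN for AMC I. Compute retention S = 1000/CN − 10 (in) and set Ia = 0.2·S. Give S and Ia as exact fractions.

CN(I) from CN(II)=49: (4.2·49)/(10 − 0.058·49) = 34300/1193 ≈ 28.751
Max retention: S = 1000/(34300/1193) − 10 = 8500/343 in (≈ 24.781 in)
Ia = 0.2S: 0.2·24.781 = 4.956 in (exactly 1700/343)

S = 8500/343 in ≈ 24.781 in; Ia = 1700/343 in ≈ 4.956 in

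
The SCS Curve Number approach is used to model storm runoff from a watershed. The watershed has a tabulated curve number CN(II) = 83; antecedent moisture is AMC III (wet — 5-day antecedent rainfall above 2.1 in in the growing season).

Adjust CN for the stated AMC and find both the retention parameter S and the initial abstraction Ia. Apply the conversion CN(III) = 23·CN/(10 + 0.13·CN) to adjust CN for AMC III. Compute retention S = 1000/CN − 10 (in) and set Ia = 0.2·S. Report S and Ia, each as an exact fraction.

CN(III) from CN(II)=83: (23·83)/(10 + 0.13·83) = 190900/2079 ≈ 91.823
S = 1000/(190900/2079) − 10 = 1700/1909 in ≈ 0.891 in
Initial abstraction Ia = S/5 = (1700/1909)/5 = 340/1909 ≈ 0.178 in

S = 1700/1909 in ≈ 0.891 in; Ia = 340/1909 in ≈ 0.178 in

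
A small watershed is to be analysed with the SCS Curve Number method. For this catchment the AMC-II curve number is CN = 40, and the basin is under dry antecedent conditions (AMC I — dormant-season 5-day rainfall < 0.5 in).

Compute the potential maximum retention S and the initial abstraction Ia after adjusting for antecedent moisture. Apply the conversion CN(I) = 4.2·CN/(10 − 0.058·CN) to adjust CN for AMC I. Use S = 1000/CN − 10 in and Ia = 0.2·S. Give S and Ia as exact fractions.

S = 250/7 in ≈ 35.714 in; Ia = 50/7 in ≈ 7.143 in

CN(I) from CN(II)=40: (4.2·40)/(10 − 0.058·40) = 175/8 ≈ 21.875
S = 1000/(175/8) − 10 = 250/7 in ≈ 35.714 in
Ia = 0.2S: 0.2·35.714 = 7.143 in (exactly 50/7)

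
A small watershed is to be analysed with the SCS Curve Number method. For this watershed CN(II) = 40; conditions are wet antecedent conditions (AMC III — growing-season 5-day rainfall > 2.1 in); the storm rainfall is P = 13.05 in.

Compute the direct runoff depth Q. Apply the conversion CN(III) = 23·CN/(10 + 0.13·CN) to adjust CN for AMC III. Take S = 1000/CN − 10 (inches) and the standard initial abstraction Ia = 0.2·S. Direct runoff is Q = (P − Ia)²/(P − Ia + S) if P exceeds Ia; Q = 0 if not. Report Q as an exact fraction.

Q = 9730803/1288460 in ≈ 7.552 in

CN(III) from CN(II)=40: (23·40)/(10 + 0.13·40) = 1150/19 ≈ 60.526
Max retention: S = 1000/(1150/19) − 10 = 150/23 in (≈ 6.522 in)
Initial abstraction Ia = S/5 = (150/23)/5 = 30/23 ≈ 1.304 in
Excess rainfall: 13.050 − 1.304 = 11.746 in; P > Ia so Q > 0
Q: (5403/460)² ÷ (8403/460) = 9730803/1288460 in (≈ 7.552 in)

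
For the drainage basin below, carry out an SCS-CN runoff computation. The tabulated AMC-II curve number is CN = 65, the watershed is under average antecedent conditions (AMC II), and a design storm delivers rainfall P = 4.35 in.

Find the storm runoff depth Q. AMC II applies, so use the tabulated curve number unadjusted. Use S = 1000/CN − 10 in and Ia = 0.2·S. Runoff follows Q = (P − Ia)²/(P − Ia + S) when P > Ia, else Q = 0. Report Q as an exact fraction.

AMC II — tabulated CN = 65 applies directly.
Retention S: 1000/CN − 10 with CN=65.000 → S = 70/13 ≈ 5.385 in
Ia = 0.2·(70/13) = 14/13 in ≈ 1.077 in
Since P=4.350 > Ia=1.077: effective rainfall P−Ia = 851/260 in
Runoff Q = (P−Ia)²/(P−Ia+S) = (3.273)²/(3.273+5.385) = 724201/585260 ≈ 1.237 in

Q = 724201/585260 in ≈ 1.237 in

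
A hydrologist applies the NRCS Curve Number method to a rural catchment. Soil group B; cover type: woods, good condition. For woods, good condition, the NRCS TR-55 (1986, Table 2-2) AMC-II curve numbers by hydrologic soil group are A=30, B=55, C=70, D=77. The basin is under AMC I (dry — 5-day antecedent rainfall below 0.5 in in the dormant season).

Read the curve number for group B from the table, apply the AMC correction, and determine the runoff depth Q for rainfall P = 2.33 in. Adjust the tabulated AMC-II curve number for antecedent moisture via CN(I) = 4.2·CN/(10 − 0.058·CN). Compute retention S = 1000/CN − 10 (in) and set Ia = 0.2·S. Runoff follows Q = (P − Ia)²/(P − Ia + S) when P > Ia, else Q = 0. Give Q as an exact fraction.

NRCS table: woods, good condition, soil group B → CN(II) = 55
Adjust CN=55 to AMC I: 4.2·55/(10 − 0.058·55) → 231 ÷ (681/100) = 7700/227 ≈ 33.921
Max retention: S = 1000/(7700/227) − 10 = 1500/77 in (≈ 19.481 in)
Initial abstraction Ia = S/5 = (1500/77)/5 = 300/77 ≈ 3.896 in
P = 2.330 ≤ Ia = 3.896 in: entire storm abstracted, Q = 0.

Q = 0 in ≈ 0.000 in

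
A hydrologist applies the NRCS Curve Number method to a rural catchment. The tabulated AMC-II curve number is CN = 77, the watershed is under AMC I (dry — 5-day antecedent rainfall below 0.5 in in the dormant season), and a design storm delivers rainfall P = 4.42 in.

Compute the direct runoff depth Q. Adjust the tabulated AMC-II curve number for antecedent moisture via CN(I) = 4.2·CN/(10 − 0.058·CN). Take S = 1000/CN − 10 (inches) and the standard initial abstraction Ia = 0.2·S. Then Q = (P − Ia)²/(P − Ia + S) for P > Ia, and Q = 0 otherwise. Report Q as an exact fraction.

Dry (AMC I): CN(I) = 4.2·77/(10 − 0.058·77) = (1617/5)/(2767/500) = 161700/2767 ≈ 58.439
S = 1000/(161700/2767) − 10 = 11500/1617 in ≈ 7.112 in
Ia = 0.2·(11500/1617) = 2300/1617 in ≈ 1.422 in
Excess rainfall: 4.420 − 1.422 = 2.998 in; P > Ia so Q > 0
Runoff Q = (P−Ia)²/(P−Ia+S) = (2.998)²/(2.998+7.112) = 58736915449/66083313450 ≈ 0.889 in

Q = 58736915449/66083313450 in ≈ 0.889 in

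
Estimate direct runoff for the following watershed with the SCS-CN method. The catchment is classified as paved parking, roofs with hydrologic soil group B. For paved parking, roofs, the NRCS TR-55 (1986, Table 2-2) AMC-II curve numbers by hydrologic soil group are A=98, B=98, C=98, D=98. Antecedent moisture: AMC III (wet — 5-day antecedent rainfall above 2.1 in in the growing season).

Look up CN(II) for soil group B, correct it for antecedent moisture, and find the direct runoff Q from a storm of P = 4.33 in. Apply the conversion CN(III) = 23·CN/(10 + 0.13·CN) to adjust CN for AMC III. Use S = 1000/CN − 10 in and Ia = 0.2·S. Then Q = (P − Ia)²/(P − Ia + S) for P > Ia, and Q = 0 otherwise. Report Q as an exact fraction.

NRCS table: paved parking, roofs, soil group B → CN(II) = 98
CN(III) from CN(II)=98: (23·98)/(10 + 0.13·98) = 112700/1137 ≈ 99.120
Max retention: S = 1000/(112700/1137) − 10 = 100/1127 in (≈ 0.089 in)
Ia = 0.2·(100/1127) = 20/1127 in ≈ 0.018 in
P − Ia = 4.330 − 0.018 = 485991/112700 ≈ 4.312 in (> 0, runoff occurs)
Q: (485991/112700)² ÷ (495991/112700) = 236187252081/55898185700 in (≈ 4.225 in)

Q = 236187252081/55898185700 in ≈ 4.225 in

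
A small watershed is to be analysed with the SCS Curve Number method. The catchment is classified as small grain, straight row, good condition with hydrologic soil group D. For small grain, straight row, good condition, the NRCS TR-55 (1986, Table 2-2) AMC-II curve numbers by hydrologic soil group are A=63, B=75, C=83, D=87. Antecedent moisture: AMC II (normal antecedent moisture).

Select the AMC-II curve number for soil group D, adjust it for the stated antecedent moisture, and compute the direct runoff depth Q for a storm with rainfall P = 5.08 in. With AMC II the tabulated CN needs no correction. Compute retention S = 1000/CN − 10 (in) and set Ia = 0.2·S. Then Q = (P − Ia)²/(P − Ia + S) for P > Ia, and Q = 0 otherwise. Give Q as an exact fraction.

Q = 108139201/29686575 in ≈ 3.643 in

NRCS table: small grain, straight row, good condition, soil group D → CN(II) = 87
CN(II) = 87; AMC II needs no correction.
Max retention: S = 1000/87 − 10 = 130/87 in (≈ 1.494 in)
Ia = 0.2S: 0.2·1.494 = 0.299 in (exactly 26/87)
Since P=5.080 > Ia=0.299: effective rainfall P−Ia = 10399/2175 in
Q: (10399/2175)² ÷ (13649/2175) = 108139201/29686575 in (≈ 3.643 in)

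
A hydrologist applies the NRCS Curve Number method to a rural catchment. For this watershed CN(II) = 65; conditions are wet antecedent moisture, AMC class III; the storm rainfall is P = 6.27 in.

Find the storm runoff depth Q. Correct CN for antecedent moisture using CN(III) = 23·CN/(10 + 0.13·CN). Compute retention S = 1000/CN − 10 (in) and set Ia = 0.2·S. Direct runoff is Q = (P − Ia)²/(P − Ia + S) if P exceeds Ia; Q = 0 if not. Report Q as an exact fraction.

Adjust CN=65 to AMC III: 23·65/(10 + 0.13·65) → 1495 ÷ (369/20) = 29900/369 ≈ 81.030
Retention S: 1000/CN − 10 with CN=81.030 → S = 700/299 ≈ 2.341 in
Initial abstraction Ia = S/5 = (700/299)/5 = 140/299 ≈ 0.468 in
Since P=6.270 > Ia=0.468: effective rainfall P−Ia = 173473/29900 in
Runoff Q = (P−Ia)²/(P−Ia+S) = (5.802)²/(5.802+2.341) = 30092881729/7279842700 ≈ 4.134 in

Q = 30092881729/7279842700 in ≈ 4.134 in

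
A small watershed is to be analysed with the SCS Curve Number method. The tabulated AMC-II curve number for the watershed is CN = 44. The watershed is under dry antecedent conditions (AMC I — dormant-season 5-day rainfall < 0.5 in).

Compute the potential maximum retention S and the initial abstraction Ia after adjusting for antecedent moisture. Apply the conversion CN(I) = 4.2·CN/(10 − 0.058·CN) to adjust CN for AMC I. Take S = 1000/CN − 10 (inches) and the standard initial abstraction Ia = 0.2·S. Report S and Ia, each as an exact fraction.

CN(I) from CN(II)=44: (4.2·44)/(10 − 0.058·44) = 3300/133 ≈ 24.812
Retention S: 1000/CN − 10 with CN=24.812 → S = 1000/33 ≈ 30.303 in
Ia = 0.2S: 0.2·30.303 = 6.061 in (exactly 200/33)

S = 1000/33 in ≈ 30.303 in; Ia = 200/33 in ≈ 6.061 in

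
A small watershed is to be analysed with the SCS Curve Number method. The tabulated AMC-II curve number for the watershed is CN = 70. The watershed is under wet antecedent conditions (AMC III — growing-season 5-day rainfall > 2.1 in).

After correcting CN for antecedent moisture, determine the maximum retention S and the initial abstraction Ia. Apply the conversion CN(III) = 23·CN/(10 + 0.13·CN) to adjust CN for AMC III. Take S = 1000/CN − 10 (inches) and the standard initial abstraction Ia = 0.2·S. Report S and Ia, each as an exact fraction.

S = 300/161 in ≈ 1.863 in; Ia = 60/161 in ≈ 0.373 in

Wet (AMC III): CN(III) = 23·70/(10 + 0.13·70) = 1610/(191/10) = 16100/191 ≈ 84.293
Max retention: S = 1000/(16100/191) − 10 = 300/161 in (≈ 1.863 in)
Ia = 0.2S: 0.2·1.863 = 0.373 in (exactly 60/161)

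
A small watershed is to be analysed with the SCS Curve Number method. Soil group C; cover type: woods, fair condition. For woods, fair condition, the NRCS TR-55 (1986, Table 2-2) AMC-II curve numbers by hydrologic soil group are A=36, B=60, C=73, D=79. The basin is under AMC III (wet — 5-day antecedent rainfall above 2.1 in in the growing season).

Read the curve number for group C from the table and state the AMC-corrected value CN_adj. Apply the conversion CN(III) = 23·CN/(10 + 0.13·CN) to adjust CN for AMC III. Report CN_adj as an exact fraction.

NRCS table: woods, fair condition, soil group C → CN(II) = 73
Adjust CN=73 to AMC III: 23·73/(10 + 0.13·73) → 1679 ÷ (1949/100) = 167900/1949 ≈ 86.147

CN_adj = 167900/1949 ≈ 86.147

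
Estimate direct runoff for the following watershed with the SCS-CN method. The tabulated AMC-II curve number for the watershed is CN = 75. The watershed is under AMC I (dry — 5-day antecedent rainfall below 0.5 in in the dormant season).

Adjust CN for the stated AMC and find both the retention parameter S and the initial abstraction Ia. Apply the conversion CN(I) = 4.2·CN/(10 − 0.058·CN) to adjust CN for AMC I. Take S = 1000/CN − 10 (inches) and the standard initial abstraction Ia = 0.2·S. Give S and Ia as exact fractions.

S = 500/63 in ≈ 7.937 in; Ia = 100/63 in ≈ 1.587 in

CN(I) from CN(II)=75: (4.2·75)/(10 − 0.058·75) = 6300/113 ≈ 55.752
Retention S: 1000/CN − 10 with CN=55.752 → S = 500/63 ≈ 7.937 in
Ia = 0.2·(500/63) = 100/63 in ≈ 1.587 in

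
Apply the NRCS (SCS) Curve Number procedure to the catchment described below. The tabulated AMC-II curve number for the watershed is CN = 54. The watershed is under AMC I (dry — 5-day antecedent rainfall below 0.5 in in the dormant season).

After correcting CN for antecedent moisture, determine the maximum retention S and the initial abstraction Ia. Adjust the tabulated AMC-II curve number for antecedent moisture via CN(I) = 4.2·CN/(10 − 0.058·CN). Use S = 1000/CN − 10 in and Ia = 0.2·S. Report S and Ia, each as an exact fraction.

S = 11500/567 in ≈ 20.282 in; Ia = 2300/567 in ≈ 4.056 in

Dry (AMC I): CN(I) = 4.2·54/(10 − 0.058·54) = (1134/5)/(1717/250) = 56700/1717 ≈ 33.023
Max retention: S = 1000/(56700/1717) − 10 = 11500/567 in (≈ 20.282 in)
Ia = 0.2·(11500/567) = 2300/567 in ≈ 4.056 in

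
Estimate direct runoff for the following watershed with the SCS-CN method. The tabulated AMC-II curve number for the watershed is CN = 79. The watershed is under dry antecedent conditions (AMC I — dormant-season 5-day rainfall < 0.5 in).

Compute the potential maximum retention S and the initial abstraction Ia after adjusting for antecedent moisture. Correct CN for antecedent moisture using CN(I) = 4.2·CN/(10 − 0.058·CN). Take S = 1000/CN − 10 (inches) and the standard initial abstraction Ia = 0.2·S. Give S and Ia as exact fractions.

CN(I) from CN(II)=79: (4.2·79)/(10 − 0.058·79) = 7900/129 ≈ 61.240
Max retention: S = 1000/(7900/129) − 10 = 500/79 in (≈ 6.329 in)
Initial abstraction Ia = S/5 = (500/79)/5 = 100/79 ≈ 1.266 in

S = 500/79 in ≈ 6.329 in; Ia = 100/79 in ≈ 1.266 in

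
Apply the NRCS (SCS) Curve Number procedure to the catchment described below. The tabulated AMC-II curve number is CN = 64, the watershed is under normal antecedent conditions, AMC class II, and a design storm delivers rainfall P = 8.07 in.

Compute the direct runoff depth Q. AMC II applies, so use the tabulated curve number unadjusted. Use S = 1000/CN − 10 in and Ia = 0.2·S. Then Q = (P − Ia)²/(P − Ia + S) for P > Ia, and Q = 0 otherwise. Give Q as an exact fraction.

Q = 643107/167600 in ≈ 3.837 in

CN(II) = 64; AMC II needs no correction.
Max retention: S = 1000/64 − 10 = 45/8 in (≈ 5.625 in)
Initial abstraction Ia = S/5 = (45/8)/5 = 9/8 ≈ 1.125 in
Excess rainfall: 8.070 − 1.125 = 6.945 in; P > Ia so Q > 0
Q: (1389/200)² ÷ (1257/100) = 643107/167600 in (≈ 3.837 in)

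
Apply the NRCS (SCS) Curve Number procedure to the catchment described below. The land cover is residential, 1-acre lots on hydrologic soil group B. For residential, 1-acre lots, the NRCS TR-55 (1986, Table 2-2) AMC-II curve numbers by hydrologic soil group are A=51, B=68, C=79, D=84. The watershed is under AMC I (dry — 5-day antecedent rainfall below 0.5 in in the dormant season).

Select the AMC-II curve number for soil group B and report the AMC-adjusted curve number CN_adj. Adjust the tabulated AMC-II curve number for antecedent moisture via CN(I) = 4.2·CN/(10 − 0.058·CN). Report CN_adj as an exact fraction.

CN_adj = 35700/757 ≈ 47.160

NRCS table: residential, 1-acre lots, soil group B → CN(II) = 68
Adjust CN=68 to AMC I: 4.2·68/(10 − 0.058·68) → (1428/5) ÷ (757/125) = 35700/757 ≈ 47.160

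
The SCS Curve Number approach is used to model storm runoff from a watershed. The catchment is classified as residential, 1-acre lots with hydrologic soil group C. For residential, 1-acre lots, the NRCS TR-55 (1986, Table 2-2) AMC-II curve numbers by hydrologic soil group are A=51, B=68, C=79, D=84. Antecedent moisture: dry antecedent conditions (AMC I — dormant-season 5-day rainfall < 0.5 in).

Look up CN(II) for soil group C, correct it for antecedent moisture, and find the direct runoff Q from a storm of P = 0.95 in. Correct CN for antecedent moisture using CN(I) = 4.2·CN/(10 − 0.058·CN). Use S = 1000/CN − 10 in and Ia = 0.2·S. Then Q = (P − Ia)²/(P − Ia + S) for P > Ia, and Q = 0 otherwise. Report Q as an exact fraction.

NRCS table: residential, 1-acre lots, soil group C → CN(II) = 79
CN(I) from CN(II)=79: (4.2·79)/(10 − 0.058·79) = 7900/129 ≈ 61.240
Max retention: S = 1000/(7900/129) − 10 = 500/79 in (≈ 6.329 in)
Ia = 0.2·(500/79) = 100/79 in ≈ 1.266 in
P = 0.950 ≤ Ia = 1.266 in: entire storm abstracted, Q = 0.

Q = 0 in ≈ 0.000 in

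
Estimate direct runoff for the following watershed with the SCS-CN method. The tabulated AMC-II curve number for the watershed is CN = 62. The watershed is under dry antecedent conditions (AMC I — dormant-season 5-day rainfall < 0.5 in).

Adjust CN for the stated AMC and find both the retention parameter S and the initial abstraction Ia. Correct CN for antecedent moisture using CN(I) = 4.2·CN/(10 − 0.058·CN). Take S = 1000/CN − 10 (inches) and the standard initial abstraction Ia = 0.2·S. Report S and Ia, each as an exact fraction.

Adjust CN=62 to AMC I: 4.2·62/(10 − 0.058·62) → (1302/5) ÷ (1601/250) = 65100/1601 ≈ 40.662
Max retention: S = 1000/(65100/1601) − 10 = 9500/651 in (≈ 14.593 in)
Ia = 0.2·(9500/651) = 1900/651 in ≈ 2.919 in

S = 9500/651 in ≈ 14.593 in; Ia = 1900/651 in ≈ 2.919 in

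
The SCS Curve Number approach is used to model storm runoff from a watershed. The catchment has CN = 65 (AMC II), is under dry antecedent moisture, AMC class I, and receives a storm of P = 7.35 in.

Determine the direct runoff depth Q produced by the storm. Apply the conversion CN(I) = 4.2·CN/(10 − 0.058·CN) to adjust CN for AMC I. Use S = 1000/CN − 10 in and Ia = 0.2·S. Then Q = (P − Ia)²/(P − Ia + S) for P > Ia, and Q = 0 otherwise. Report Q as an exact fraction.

Adjust CN=65 to AMC I: 4.2·65/(10 − 0.058·65) → 273 ÷ (623/100) = 3900/89 ≈ 43.820
Max retention: S = 1000/(3900/89) − 10 = 500/39 in (≈ 12.821 in)
Initial abstraction Ia = S/5 = (500/39)/5 = 100/39 ≈ 2.564 in
P − Ia = 7.350 − 2.564 = 3733/780 ≈ 4.786 in (> 0, runoff occurs)
Q = (3733/780)²/((3733/780) + 500/39) = (13935289/608400)/(13733/780) = 13935289/10711740 in ≈ 1.301 in

Q = 13935289/10711740 in ≈ 1.301 in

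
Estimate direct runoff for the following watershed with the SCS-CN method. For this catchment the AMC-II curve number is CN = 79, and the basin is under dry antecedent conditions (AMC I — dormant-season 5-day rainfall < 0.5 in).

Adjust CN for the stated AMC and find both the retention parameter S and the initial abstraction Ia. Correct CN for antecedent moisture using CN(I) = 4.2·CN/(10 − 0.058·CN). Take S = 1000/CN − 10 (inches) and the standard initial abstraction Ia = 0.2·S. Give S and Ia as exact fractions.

S = 500/79 in ≈ 6.329 in; Ia = 100/79 in ≈ 1.266 in

Dry (AMC I): CN(I) = 4.2·79/(10 − 0.058·79) = (1659/5)/(2709/500) = 7900/129 ≈ 61.240
S = 1000/(7900/129) − 10 = 500/79 in ≈ 6.329 in
Initial abstraction Ia = S/5 = (500/79)/5 = 100/79 ≈ 1.266 in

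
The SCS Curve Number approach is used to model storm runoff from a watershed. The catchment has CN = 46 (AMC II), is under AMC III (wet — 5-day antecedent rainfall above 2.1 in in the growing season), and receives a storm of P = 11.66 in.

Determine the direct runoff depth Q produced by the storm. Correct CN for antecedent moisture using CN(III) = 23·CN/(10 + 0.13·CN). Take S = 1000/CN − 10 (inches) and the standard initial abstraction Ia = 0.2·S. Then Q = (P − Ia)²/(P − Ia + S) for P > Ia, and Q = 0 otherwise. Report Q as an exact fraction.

Q = 79189899649/11013965150 in ≈ 7.190 in

Wet (AMC III): CN(III) = 23·46/(10 + 0.13·46) = 1058/(799/50) = 52900/799 ≈ 66.208
S = 1000/(52900/799) − 10 = 2700/529 in ≈ 5.104 in
Ia = 0.2·(2700/529) = 540/529 in ≈ 1.021 in
P − Ia = 11.660 − 1.021 = 281407/26450 ≈ 10.639 in (> 0, runoff occurs)
Q: (281407/26450)² ÷ (416407/26450) = 79189899649/11013965150 in (≈ 7.190 in)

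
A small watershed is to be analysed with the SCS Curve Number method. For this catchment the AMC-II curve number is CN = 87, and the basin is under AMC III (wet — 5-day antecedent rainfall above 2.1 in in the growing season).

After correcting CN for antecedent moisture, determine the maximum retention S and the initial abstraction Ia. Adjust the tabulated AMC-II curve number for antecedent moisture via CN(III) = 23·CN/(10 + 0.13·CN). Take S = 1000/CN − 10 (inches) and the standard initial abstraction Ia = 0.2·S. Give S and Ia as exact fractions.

S = 1300/2001 in ≈ 0.650 in; Ia = 260/2001 in ≈ 0.130 in

CN(III) from CN(II)=87: (23·87)/(10 + 0.13·87) = 200100/2131 ≈ 93.900
Retention S: 1000/CN − 10 with CN=93.900 → S = 1300/2001 ≈ 0.650 in
Initial abstraction Ia = S/5 = (1300/2001)/5 = 260/2001 ≈ 0.130 in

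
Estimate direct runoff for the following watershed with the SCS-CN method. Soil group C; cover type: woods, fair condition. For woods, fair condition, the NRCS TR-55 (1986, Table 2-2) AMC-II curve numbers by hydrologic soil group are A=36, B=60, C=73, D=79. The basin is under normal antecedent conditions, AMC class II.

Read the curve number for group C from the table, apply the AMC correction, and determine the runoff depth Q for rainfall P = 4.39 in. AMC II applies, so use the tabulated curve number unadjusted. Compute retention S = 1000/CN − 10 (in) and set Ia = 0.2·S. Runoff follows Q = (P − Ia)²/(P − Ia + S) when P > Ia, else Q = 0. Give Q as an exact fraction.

NRCS table: woods, fair condition, soil group C → CN(II) = 73
Average conditions: CN = 73 (no AMC adjustment).
S = 1000/73 − 10 = 270/73 in ≈ 3.699 in
Initial abstraction Ia = S/5 = (270/73)/5 = 54/73 ≈ 0.740 in
P − Ia = 4.390 − 0.740 = 26647/7300 ≈ 3.650 in (> 0, runoff occurs)
Q = (26647/7300)²/((26647/7300) + 270/73) = (710062609/53290000)/(53647/7300) = 710062609/391623100 in ≈ 1.813 in

Q = 710062609/391623100 in ≈ 1.813 in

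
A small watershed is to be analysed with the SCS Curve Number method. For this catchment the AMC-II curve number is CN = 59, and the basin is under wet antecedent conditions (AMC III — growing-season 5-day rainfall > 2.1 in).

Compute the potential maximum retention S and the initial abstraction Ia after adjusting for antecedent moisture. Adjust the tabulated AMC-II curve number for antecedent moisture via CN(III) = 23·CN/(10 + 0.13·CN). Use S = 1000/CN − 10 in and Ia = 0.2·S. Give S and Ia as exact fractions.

S = 4100/1357 in ≈ 3.021 in; Ia = 820/1357 in ≈ 0.604 in

Wet (AMC III): CN(III) = 23·59/(10 + 0.13·59) = 1357/(1767/100) = 135700/1767 ≈ 76.797
S = 1000/(135700/1767) − 10 = 4100/1357 in ≈ 3.021 in
Initial abstraction Ia = S/5 = (4100/1357)/5 = 820/1357 ≈ 0.604 in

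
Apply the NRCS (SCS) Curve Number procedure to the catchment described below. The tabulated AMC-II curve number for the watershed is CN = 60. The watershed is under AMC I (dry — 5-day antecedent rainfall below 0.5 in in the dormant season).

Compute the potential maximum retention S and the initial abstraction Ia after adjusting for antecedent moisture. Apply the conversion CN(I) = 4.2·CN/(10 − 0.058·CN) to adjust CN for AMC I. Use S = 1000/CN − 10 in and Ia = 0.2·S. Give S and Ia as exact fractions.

Dry (AMC I): CN(I) = 4.2·60/(10 − 0.058·60) = 252/(163/25) = 6300/163 ≈ 38.650
S = 1000/(6300/163) − 10 = 1000/63 in ≈ 15.873 in
Ia = 0.2S: 0.2·15.873 = 3.175 in (exactly 200/63)

S = 1000/63 in ≈ 15.873 in; Ia = 200/63 in ≈ 3.175 in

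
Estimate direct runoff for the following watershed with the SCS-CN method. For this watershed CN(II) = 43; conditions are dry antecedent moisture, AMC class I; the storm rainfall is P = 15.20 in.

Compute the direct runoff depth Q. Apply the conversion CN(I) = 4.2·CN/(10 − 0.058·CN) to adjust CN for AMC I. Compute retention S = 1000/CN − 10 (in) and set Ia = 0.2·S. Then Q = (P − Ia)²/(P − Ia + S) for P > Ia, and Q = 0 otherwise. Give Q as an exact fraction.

Adjust CN=43 to AMC I: 4.2·43/(10 − 0.058·43) → (903/5) ÷ (3753/500) = 30100/1251 ≈ 24.061
S = 1000/(30100/1251) − 10 = 9500/301 in ≈ 31.561 in
Ia = 0.2S: 0.2·31.561 = 6.312 in (exactly 1900/301)
P − Ia = 15.200 − 6.312 = 13376/1505 ≈ 8.888 in (> 0, runoff occurs)
Q: (13376/1505)² ÷ (60876/1505) = 2354176/1205505 in (≈ 1.953 in)

Q = 2354176/1205505 in ≈ 1.953 in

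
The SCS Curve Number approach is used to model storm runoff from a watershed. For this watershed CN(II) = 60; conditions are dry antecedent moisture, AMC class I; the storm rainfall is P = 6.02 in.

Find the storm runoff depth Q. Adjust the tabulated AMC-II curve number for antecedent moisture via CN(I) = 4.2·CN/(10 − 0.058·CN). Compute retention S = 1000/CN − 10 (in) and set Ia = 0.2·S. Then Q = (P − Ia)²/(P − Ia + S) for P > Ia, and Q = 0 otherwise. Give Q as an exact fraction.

Q = 80335369/185733450 in ≈ 0.433 in

CN(I) from CN(II)=60: (4.2·60)/(10 − 0.058·60) = 6300/163 ≈ 38.650
Max retention: S = 1000/(6300/163) − 10 = 1000/63 in (≈ 15.873 in)
Initial abstraction Ia = S/5 = (1000/63)/5 = 200/63 ≈ 3.175 in
P − Ia = 6.020 − 3.175 = 8963/3150 ≈ 2.845 in (> 0, runoff occurs)
Runoff Q = (P−Ia)²/(P−Ia+S) = (2.845)²/(2.845+15.873) = 80335369/185733450 ≈ 0.433 in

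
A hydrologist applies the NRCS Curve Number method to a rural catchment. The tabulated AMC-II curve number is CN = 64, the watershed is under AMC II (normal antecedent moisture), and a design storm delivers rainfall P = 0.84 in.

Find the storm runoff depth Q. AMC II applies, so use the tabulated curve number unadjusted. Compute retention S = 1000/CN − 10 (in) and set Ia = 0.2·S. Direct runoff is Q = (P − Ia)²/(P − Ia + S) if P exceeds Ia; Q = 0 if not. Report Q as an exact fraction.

Q = 0 in ≈ 0.000 in

Average conditions: CN = 64 (no AMC adjustment).
S = 1000/64 − 10 = 45/8 in ≈ 5.625 in
Ia = 0.2·(45/8) = 9/8 in ≈ 1.125 in
P = 0.840 ≤ Ia = 1.125 in: entire storm abstracted, Q = 0.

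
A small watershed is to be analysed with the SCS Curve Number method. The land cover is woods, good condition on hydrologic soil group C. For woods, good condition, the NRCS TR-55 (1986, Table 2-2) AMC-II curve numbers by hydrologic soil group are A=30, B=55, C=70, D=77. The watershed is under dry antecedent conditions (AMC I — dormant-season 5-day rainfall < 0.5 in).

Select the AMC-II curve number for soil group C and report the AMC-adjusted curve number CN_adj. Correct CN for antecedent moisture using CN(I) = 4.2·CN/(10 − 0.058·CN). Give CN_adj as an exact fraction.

NRCS table: woods, good condition, soil group C → CN(II) = 70
Adjust CN=70 to AMC I: 4.2·70/(10 − 0.058·70) → 294 ÷ (297/50) = 4900/99 ≈ 49.495

CN_adj = 4900/99 ≈ 49.495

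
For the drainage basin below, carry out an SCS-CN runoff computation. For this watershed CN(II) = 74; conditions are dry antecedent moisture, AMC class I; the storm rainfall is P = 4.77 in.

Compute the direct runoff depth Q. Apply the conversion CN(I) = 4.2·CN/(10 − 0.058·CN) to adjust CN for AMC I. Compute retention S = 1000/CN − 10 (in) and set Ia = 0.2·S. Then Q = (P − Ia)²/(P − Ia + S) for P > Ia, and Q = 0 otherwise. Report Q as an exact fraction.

Q = 57902315641/69201873300 in ≈ 0.837 in

Dry (AMC I): CN(I) = 4.2·74/(10 − 0.058·74) = (1554/5)/(1427/250) = 77700/1427 ≈ 54.450
Retention S: 1000/CN − 10 with CN=54.450 → S = 6500/777 ≈ 8.366 in
Ia = 0.2S: 0.2·8.366 = 1.673 in (exactly 1300/777)
P − Ia = 4.770 − 1.673 = 240629/77700 ≈ 3.097 in (> 0, runoff occurs)
Q: (240629/77700)² ÷ (890629/77700) = 57902315641/69201873300 in (≈ 0.837 in)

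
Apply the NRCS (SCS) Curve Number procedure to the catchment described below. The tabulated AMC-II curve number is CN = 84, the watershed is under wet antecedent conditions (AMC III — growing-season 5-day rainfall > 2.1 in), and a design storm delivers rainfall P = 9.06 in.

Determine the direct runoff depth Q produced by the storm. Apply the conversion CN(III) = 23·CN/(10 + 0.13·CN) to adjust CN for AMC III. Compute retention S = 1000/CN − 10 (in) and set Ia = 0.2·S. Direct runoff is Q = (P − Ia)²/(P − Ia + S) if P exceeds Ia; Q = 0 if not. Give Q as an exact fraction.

CN(III) from CN(II)=84: (23·84)/(10 + 0.13·84) = 48300/523 ≈ 92.352
Retention S: 1000/CN − 10 with CN=92.352 → S = 400/483 ≈ 0.828 in
Initial abstraction Ia = S/5 = (400/483)/5 = 80/483 ≈ 0.166 in
Excess rainfall: 9.060 − 0.166 = 8.894 in; P > Ia so Q > 0
Runoff Q = (P−Ia)²/(P−Ia+S) = (8.894)²/(8.894+0.828) = 46138610401/5670395850 ≈ 8.137 in

Q = 46138610401/5670395850 in ≈ 8.137 in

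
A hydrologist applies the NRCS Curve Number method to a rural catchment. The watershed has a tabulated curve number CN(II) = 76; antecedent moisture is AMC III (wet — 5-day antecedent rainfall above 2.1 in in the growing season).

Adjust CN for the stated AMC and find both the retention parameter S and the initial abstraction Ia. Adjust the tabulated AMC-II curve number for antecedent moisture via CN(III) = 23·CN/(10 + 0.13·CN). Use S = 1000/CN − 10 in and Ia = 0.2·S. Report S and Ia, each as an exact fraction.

S = 600/437 in ≈ 1.373 in; Ia = 120/437 in ≈ 0.275 in

Adjust CN=76 to AMC III: 23·76/(10 + 0.13·76) → 1748 ÷ (497/25) = 43700/497 ≈ 87.928
Retention S: 1000/CN − 10 with CN=87.928 → S = 600/437 ≈ 1.373 in
Ia = 0.2S: 0.2·1.373 = 0.275 in (exactly 120/437)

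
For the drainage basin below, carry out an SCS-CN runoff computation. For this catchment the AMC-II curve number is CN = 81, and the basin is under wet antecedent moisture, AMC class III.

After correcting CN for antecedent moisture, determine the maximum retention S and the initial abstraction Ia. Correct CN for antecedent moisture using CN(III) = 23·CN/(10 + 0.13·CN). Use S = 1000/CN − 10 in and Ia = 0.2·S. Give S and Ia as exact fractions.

S = 1900/1863 in ≈ 1.020 in; Ia = 380/1863 in ≈ 0.204 in

Adjust CN=81 to AMC III: 23·81/(10 + 0.13·81) → 1863 ÷ (2053/100) = 186300/2053 ≈ 90.745
Max retention: S = 1000/(186300/2053) − 10 = 1900/1863 in (≈ 1.020 in)
Initial abstraction Ia = S/5 = (1900/1863)/5 = 380/1863 ≈ 0.204 in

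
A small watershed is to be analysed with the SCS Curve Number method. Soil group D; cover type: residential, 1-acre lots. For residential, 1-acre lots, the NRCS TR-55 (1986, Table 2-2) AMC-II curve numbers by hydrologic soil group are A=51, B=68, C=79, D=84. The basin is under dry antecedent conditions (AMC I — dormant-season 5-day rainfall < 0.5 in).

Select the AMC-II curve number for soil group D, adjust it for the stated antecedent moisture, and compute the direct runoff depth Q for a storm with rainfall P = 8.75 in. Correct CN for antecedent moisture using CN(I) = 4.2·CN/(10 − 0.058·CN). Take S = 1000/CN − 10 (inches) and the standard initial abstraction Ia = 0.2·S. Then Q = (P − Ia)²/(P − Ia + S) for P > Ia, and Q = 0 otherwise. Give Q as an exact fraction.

NRCS table: residential, 1-acre lots, soil group D → CN(II) = 84
Adjust CN=84 to AMC I: 4.2·84/(10 − 0.058·84) → (1764/5) ÷ (641/125) = 44100/641 ≈ 68.799
S = 1000/(44100/641) − 10 = 2000/441 in ≈ 4.535 in
Ia = 0.2S: 0.2·4.535 = 0.907 in (exactly 400/441)
Since P=8.750 > Ia=0.907: effective rainfall P−Ia = 13835/1764 in
Q: (13835/1764)² ÷ (21835/1764) = 38281445/7703388 in (≈ 4.969 in)

Q = 38281445/7703388 in ≈ 4.969 in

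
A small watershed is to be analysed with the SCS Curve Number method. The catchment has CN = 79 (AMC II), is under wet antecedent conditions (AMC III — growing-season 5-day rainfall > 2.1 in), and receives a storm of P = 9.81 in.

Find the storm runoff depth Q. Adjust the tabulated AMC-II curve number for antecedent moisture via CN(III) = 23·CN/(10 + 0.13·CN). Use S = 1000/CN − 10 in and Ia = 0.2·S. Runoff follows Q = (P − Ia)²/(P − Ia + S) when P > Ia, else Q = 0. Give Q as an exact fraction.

Adjust CN=79 to AMC III: 23·79/(10 + 0.13·79) → 1817 ÷ (2027/100) = 181700/2027 ≈ 89.640
S = 1000/(181700/2027) − 10 = 2100/1817 in ≈ 1.156 in
Ia = 0.2·(2100/1817) = 420/1817 in ≈ 0.231 in
Excess rainfall: 9.810 − 0.231 = 9.579 in; P > Ia so Q > 0
Runoff Q = (P−Ia)²/(P−Ia+S) = (9.579)²/(9.579+1.156) = 1009753395843/118133890300 ≈ 8.548 in

Q = 1009753395843/118133890300 in ≈ 8.548 in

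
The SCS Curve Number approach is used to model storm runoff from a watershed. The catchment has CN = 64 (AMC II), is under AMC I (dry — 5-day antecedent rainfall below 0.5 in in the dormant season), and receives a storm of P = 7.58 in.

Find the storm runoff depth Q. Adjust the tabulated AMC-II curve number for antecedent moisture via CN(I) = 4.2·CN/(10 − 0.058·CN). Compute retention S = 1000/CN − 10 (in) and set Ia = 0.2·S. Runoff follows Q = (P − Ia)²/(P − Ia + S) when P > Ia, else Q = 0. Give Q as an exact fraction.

Adjust CN=64 to AMC I: 4.2·64/(10 − 0.058·64) → (1344/5) ÷ (786/125) = 5600/131 ≈ 42.748
Retention S: 1000/CN − 10 with CN=42.748 → S = 375/28 ≈ 13.393 in
Ia = 0.2·(375/28) = 75/28 in ≈ 2.679 in
P − Ia = 7.580 − 2.679 = 3431/700 ≈ 4.901 in (> 0, runoff occurs)
Q: (3431/700)² ÷ (6403/350) = 11771761/8964200 in (≈ 1.313 in)

Q = 11771761/8964200 in ≈ 1.313 in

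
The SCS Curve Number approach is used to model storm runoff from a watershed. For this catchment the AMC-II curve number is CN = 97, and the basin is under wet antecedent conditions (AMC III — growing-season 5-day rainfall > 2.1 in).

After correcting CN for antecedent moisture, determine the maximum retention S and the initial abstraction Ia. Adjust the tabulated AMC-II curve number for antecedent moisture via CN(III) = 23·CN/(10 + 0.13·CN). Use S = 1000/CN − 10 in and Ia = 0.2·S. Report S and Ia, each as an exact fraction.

S = 300/2231 in ≈ 0.134 in; Ia = 60/2231 in ≈ 0.027 in

Adjust CN=97 to AMC III: 23·97/(10 + 0.13·97) → 2231 ÷ (2261/100) = 223100/2261 ≈ 98.673
Retention S: 1000/CN − 10 with CN=98.673 → S = 300/2231 ≈ 0.134 in
Initial abstraction Ia = S/5 = (300/2231)/5 = 60/2231 ≈ 0.027 in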